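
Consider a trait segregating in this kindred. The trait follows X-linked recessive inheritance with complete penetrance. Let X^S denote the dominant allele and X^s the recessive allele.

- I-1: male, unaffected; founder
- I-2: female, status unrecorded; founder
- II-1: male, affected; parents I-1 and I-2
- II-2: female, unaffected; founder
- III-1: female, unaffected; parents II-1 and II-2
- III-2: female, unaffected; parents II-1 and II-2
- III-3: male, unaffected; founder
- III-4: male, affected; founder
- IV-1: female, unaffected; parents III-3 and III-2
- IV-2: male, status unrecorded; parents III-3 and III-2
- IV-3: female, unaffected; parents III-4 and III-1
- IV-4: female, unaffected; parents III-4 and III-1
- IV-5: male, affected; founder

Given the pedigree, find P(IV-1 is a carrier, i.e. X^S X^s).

1/2

III-3 is unaffected, so III-3 is X^S Y.
III-2 is unaffected so carries S and received s from II-1 (X^s Y), so III-2 is X^S X^s.
Their cross gives offspring ratios 1/2 X^S X^S : 1/2 X^S X^s. Conditioning on IV-1 being unaffected, P(X^S X^s) = 1/2 / 1 = 1/2.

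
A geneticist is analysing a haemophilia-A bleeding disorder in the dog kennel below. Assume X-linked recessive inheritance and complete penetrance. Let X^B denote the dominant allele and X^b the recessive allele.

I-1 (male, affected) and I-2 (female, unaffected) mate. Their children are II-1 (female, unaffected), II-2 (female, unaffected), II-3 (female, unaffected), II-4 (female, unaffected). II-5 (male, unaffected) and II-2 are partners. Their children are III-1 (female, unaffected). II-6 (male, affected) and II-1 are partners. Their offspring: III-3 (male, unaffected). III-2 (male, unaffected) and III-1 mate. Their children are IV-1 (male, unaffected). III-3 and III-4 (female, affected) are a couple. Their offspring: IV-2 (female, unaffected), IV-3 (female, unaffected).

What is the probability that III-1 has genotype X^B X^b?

1/3

II-5 is unaffected, so II-5 is X^B Y.
II-2 is unaffected so carries B and received b from I-1 (X^b Y), so II-2 is X^B X^b.
Their cross gives offspring ratios 1/2 X^B X^B : 1/2 X^B X^b. Conditioning on III-1 being unaffected, P(X^B X^b) = 1/2 / 1 = 1/2 before taking III-1's own offspring into account.
III-2 is unaffected, so III-2 is X^B Y.
Now use III-1's offspring. Probability of each recorded status — unaffected son IV-1: 1/2 if III-1 is X^B X^b, 1 if X^B X^B.
Bayes: P(X^B X^b) = 1/2·1/2 / (1/2·1/2 + 1/2·1) = 1/3.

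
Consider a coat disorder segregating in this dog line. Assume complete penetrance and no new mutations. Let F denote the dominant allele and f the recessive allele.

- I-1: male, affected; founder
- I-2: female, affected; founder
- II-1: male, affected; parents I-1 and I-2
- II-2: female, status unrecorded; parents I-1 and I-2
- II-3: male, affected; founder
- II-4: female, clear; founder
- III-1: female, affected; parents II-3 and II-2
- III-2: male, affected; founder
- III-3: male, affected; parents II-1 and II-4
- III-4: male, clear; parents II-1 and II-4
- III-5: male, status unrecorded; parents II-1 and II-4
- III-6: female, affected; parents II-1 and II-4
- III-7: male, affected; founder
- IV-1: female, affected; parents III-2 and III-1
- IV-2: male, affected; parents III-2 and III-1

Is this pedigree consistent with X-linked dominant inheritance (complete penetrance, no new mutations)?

Under X-linked dominant, III-3 (affected, male) cannot arise from II-1 (affected) × II-4 (clear).

No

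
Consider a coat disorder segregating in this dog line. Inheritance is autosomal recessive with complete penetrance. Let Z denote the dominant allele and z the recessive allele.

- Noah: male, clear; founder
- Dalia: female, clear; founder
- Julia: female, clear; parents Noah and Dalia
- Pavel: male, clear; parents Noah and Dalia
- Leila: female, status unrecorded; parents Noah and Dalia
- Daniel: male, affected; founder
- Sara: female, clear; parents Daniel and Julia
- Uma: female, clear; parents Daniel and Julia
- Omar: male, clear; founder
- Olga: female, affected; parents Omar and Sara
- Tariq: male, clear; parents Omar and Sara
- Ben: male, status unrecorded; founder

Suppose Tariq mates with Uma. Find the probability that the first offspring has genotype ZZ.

1/3

Omar is clear so carries Z and passed z to Olga (zz), so Omar is Zz.
Sara is clear so carries Z and received z from Daniel (zz), so Sara is Zz.
Tariq is a clear offspring of Omar (Zz) × Sara (Zz), whose cross gives 1/4 ZZ : 1/2 Zz : 1/4 zz; conditioning on being clear, Tariq is ZZ with probability 1/3, Zz with probability 2/3.
Uma is clear so carries Z and received z from Daniel (zz), so Uma is Zz.
Summing over parental genotype combinations, P(offspring has genotype ZZ) = 1/3·1/2 + 2/3·1/4 = 1/3.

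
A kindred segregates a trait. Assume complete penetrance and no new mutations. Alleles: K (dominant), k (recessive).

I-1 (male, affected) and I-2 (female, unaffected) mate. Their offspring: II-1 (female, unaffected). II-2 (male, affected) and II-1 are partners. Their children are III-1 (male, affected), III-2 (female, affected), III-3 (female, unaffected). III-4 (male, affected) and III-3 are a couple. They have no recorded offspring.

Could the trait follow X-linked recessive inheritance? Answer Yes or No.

A consistent assignment under X-linked recessive exists: I-1 X^k Y, I-2 X^K X^K, II-1 X^K X^k, II-2 X^k Y, III-1 X^k Y, III-2 X^k X^k, III-3 X^K X^k, III-4 X^k Y.
In this assignment every recorded phenotype matches its genotype and every non-founder's genotype is obtainable from its parents' genotypes, so the pedigree is consistent.

Yes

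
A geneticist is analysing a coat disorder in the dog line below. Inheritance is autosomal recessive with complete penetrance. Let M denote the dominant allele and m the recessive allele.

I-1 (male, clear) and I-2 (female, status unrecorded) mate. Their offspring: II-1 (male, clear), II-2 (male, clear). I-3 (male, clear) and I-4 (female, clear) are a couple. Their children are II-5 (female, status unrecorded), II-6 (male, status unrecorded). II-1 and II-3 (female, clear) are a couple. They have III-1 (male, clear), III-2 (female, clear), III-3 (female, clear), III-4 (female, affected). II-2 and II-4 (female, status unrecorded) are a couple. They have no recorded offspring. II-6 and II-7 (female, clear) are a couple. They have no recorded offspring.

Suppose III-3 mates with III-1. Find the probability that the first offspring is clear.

8/9

II-1 is clear so carries M and passed m to III-4 (mm), so II-1 is Mm.
II-3 is clear so carries M and passed m to III-4 (mm), so II-3 is Mm.
III-3 is a clear offspring of II-1 (Mm) × II-3 (Mm), whose cross gives 1/4 MM : 1/2 Mm : 1/4 mm; conditioning on being clear, III-3 is MM with probability 1/3, Mm with probability 2/3.
III-1 is a clear offspring of II-1 (Mm) × II-3 (Mm), whose cross gives 1/4 MM : 1/2 Mm : 1/4 mm; conditioning on being clear, III-1 is MM with probability 1/3, Mm with probability 2/3.
Summing over parental genotype combinations, P(offspring is clear) = 1/9·1 + 2/9·1 + 2/9·1 + 4/9·3/4 = 8/9.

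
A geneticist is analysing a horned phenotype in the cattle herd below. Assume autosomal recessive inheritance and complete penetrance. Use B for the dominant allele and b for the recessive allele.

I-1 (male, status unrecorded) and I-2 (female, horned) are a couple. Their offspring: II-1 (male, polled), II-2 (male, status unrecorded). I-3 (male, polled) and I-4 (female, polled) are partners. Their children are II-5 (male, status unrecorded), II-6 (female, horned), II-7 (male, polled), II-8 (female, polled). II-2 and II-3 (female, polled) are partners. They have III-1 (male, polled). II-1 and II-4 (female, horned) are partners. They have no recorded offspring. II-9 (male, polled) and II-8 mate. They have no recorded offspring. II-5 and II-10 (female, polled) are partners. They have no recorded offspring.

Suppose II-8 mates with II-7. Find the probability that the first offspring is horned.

I-3 is polled so carries B and passed b to II-6 (bb), so I-3 is Bb.
I-4 is polled so carries B and passed b to II-6 (bb), so I-4 is Bb.
II-8 is a polled offspring of I-3 (Bb) × I-4 (Bb), whose cross gives 1/4 BB : 1/2 Bb : 1/4 bb; conditioning on being polled, II-8 is BB with probability 1/3, Bb with probability 2/3.
II-7 is a polled offspring of I-3 (Bb) × I-4 (Bb), whose cross gives 1/4 BB : 1/2 Bb : 1/4 bb; conditioning on being polled, II-7 is BB with probability 1/3, Bb with probability 2/3.
Summing over parental genotype combinations, P(offspring is horned) = 4/9·1/4 = 1/9.

1/9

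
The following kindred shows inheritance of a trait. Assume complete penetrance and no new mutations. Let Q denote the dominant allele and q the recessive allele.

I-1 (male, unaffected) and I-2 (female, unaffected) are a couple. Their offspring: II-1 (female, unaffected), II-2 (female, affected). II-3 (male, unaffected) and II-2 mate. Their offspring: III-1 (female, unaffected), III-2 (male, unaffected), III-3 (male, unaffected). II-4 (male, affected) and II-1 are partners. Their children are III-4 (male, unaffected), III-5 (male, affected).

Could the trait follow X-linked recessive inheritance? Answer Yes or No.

Under X-linked recessive, II-2 (affected, female) cannot arise from I-1 (unaffected) × I-2 (unaffected).

No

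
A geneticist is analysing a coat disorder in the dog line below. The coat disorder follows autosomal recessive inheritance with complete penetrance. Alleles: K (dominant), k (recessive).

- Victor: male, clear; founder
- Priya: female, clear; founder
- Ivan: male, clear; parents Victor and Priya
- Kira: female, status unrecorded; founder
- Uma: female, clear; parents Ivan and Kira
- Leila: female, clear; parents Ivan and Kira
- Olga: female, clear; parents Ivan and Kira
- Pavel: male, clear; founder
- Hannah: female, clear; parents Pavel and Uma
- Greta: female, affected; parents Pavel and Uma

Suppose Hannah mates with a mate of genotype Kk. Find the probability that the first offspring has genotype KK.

1/3

Pavel is clear so carries K and passed k to Greta (kk), so Pavel is Kk.
Uma is clear so carries K and passed k to Greta (kk), so Uma is Kk.
Hannah is a clear offspring of Pavel (Kk) × Uma (Kk), whose cross gives 1/4 KK : 1/2 Kk : 1/4 kk; conditioning on being clear, Hannah is KK with probability 1/3, Kk with probability 2/3.
Summing over parental genotype combinations, P(offspring has genotype KK) = 1/3·1/2 + 2/3·1/4 = 1/3.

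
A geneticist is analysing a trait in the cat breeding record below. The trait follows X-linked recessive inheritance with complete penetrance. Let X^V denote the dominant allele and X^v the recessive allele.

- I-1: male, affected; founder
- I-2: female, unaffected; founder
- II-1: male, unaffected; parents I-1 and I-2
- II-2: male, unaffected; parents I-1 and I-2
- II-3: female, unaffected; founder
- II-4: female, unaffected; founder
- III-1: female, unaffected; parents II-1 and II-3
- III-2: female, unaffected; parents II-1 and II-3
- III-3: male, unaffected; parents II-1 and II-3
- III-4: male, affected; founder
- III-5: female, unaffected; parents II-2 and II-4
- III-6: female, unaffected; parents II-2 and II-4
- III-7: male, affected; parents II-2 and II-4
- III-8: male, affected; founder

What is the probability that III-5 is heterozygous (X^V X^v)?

1/2

II-2 is unaffected, so II-2 is X^V Y.
II-4 is unaffected so carries V and passed v to III-7 (X^v Y), so II-4 is X^V X^v.
Their cross gives offspring ratios 1/2 X^V X^V : 1/2 X^V X^v. Conditioning on III-5 being unaffected, P(X^V X^v) = 1/2 / 1 = 1/2.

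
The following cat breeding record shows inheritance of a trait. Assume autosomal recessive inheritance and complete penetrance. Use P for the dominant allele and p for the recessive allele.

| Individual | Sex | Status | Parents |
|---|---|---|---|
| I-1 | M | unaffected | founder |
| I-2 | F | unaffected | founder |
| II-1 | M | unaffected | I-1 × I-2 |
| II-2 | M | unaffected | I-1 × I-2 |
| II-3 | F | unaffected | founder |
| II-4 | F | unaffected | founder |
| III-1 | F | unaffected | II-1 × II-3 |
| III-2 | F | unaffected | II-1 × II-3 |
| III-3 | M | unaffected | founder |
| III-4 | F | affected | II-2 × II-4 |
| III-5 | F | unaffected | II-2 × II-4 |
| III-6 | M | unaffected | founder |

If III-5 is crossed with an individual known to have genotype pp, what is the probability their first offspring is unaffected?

II-2 is unaffected so carries P and passed p to III-4 (pp), so II-2 is Pp.
II-4 is unaffected so carries P and passed p to III-4 (pp), so II-4 is Pp.
III-5 is an unaffected offspring of II-2 (Pp) × II-4 (Pp), whose cross gives 1/4 PP : 1/2 Pp : 1/4 pp; conditioning on being unaffected, III-5 is PP with probability 1/3, Pp with probability 2/3.
Summing over parental genotype combinations, P(offspring is unaffected) = 1/3·1 + 2/3·1/2 = 2/3.

2/3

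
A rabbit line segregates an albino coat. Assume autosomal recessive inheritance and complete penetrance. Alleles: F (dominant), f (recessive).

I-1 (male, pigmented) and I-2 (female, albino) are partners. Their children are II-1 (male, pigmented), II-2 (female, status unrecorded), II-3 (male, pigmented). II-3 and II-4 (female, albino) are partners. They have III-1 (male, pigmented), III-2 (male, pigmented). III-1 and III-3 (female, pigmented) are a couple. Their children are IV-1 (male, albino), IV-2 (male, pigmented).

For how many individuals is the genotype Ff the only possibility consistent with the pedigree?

5

Obligate heterozygotes: II-1 is pigmented so carries F and received f from I-2 (ff), so II-1 is Ff; II-3 is pigmented so carries F and received f from I-2 (ff), so II-3 is Ff; III-1 is pigmented so carries F and received f from II-4 (ff), so III-1 is Ff; III-2 is pigmented so carries F and received f from II-4 (ff), so III-2 is Ff; III-3 is pigmented so carries F and passed f to IV-1 (ff), so III-3 is Ff.
Every other individual is either homozygous by phenotype or has at least one consistent homozygous assignment, so the count is 5.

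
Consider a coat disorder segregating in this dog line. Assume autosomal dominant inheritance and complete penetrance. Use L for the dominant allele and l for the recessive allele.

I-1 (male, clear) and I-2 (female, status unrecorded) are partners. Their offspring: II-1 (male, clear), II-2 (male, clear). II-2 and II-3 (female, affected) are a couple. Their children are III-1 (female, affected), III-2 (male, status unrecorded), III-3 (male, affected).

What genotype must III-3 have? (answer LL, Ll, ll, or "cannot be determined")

From phenotype alone, III-3 is LL or Ll.
III-3 is affected so carries L and received l from II-2 (ll), so III-3 is Ll.

Ll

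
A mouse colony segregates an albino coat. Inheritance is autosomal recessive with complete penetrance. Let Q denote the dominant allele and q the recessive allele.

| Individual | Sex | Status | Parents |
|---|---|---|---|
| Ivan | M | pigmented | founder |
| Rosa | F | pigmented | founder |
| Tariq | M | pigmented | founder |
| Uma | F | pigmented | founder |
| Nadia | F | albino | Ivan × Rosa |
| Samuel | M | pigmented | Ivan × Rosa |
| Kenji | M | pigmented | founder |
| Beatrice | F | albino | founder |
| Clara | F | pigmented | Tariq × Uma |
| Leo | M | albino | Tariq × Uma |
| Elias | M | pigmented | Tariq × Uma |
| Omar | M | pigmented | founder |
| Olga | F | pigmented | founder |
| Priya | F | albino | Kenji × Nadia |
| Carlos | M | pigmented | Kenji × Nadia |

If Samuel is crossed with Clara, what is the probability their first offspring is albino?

1/9

Ivan is pigmented so carries Q and passed q to Nadia (qq), so Ivan is Qq.
Rosa is pigmented so carries Q and passed q to Nadia (qq), so Rosa is Qq.
Samuel is a pigmented offspring of Ivan (Qq) × Rosa (Qq), whose cross gives 1/4 QQ : 1/2 Qq : 1/4 qq; conditioning on being pigmented, Samuel is QQ with probability 1/3, Qq with probability 2/3.
Tariq is pigmented so carries Q and passed q to Leo (qq), so Tariq is Qq.
Uma is pigmented so carries Q and passed q to Leo (qq), so Uma is Qq.
Clara is a pigmented offspring of Tariq (Qq) × Uma (Qq), whose cross gives 1/4 QQ : 1/2 Qq : 1/4 qq; conditioning on being pigmented, Clara is QQ with probability 1/3, Qq with probability 2/3.
Summing over parental genotype combinations, P(offspring is albino) = 4/9·1/4 = 1/9.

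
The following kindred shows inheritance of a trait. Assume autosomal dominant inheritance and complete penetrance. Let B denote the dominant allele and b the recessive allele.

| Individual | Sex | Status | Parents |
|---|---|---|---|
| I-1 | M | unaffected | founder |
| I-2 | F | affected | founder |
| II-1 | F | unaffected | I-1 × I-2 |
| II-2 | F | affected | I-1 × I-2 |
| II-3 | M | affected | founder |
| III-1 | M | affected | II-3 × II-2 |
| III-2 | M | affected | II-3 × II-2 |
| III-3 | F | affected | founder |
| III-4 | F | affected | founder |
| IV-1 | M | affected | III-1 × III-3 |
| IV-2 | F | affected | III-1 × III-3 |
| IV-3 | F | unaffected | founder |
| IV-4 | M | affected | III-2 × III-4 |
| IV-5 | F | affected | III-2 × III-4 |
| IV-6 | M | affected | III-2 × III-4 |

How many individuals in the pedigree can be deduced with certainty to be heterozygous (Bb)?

Obligate heterozygotes: I-2 is affected so carries B and passed b to II-1 (bb), so I-2 is Bb; II-2 is affected so carries B and received b from I-1 (bb), so II-2 is Bb.
Every other individual is either homozygous by phenotype or has at least one consistent homozygous assignment, so the count is 2.

2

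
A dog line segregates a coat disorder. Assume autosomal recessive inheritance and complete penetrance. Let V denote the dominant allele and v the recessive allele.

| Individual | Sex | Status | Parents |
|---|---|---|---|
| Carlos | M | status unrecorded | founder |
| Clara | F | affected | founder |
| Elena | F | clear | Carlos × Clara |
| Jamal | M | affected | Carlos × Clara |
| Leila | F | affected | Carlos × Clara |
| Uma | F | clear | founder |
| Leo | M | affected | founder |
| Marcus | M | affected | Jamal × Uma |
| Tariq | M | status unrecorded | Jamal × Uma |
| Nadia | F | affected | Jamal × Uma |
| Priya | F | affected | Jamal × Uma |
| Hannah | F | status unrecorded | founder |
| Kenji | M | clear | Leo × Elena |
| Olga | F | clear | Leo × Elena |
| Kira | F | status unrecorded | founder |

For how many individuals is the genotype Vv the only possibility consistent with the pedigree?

Obligate heterozygotes: Carlos passed V to Elena (Vv, whose v came from Clara) and passed v to Jamal (vv), so Carlos is Vv; Elena is clear so carries V and received v from Clara (vv), so Elena is Vv; Uma is clear so carries V and passed v to Marcus (vv), so Uma is Vv; Kenji is clear so carries V and received v from Leo (vv), so Kenji is Vv; Olga is clear so carries V and received v from Leo (vv), so Olga is Vv.
Every other individual is either homozygous by phenotype or has at least one consistent homozygous assignment, so the count is 5.

5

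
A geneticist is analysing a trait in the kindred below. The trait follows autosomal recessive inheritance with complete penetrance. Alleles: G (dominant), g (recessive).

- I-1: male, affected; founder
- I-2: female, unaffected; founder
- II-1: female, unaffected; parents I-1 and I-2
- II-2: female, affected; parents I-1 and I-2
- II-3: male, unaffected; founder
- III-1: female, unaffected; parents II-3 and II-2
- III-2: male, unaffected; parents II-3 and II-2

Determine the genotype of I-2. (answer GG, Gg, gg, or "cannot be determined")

From phenotype alone, I-2 is GG or Gg.
I-2 is unaffected so carries G and passed g to II-2 (gg), so I-2 is Gg.

Gg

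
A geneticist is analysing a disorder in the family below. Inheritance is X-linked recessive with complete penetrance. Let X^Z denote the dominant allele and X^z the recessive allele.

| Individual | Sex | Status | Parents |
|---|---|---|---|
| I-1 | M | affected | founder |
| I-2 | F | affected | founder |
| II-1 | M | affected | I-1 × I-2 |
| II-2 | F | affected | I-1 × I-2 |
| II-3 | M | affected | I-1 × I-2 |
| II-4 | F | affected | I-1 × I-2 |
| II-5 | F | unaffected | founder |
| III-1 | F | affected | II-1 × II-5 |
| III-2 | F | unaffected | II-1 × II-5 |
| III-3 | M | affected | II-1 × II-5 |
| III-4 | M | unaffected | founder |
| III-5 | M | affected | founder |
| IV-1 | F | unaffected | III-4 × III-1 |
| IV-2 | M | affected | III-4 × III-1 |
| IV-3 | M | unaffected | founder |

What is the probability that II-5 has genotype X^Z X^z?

1

II-5 is unaffected so carries Z and passed z to III-1 (X^z X^z), so II-5 is X^Z X^z, giving P(X^Z X^z) = 1.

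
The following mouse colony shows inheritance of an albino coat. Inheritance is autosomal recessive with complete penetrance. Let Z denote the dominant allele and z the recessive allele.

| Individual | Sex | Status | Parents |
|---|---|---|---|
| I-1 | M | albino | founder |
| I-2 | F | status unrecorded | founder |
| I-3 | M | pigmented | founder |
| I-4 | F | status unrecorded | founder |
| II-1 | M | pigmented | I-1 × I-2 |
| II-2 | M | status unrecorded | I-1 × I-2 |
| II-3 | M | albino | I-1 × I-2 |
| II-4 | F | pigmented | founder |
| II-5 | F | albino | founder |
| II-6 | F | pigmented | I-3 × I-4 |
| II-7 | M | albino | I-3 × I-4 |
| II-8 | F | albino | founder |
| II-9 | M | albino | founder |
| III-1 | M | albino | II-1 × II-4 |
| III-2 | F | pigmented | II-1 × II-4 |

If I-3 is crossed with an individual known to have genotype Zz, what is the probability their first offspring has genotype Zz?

1/2

I-3 is pigmented so carries Z and passed z to II-7 (zz), so I-3 is Zz.
The cross gives 1/4 ZZ : 1/2 Zz : 1/4 zz, so P(offspring has genotype Zz) = 1/2.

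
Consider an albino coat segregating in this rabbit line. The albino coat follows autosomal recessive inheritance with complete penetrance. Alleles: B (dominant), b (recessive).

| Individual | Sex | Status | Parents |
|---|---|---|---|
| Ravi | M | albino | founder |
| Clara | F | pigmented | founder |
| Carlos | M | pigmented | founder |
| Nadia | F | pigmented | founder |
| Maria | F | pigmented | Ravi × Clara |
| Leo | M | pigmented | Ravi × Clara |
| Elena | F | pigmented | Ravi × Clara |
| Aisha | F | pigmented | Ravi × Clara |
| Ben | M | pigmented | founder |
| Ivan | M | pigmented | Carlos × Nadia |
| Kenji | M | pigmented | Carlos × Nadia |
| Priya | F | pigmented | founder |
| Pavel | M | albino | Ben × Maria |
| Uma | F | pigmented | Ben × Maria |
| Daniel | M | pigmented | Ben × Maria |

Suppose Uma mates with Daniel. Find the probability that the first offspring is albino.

1/9

Ben is pigmented so carries B and passed b to Pavel (bb), so Ben is Bb.
Maria is pigmented so carries B and received b from Ravi (bb), so Maria is Bb.
Uma is a pigmented offspring of Ben (Bb) × Maria (Bb), whose cross gives 1/4 BB : 1/2 Bb : 1/4 bb; conditioning on being pigmented, Uma is BB with probability 1/3, Bb with probability 2/3.
Daniel is a pigmented offspring of Ben (Bb) × Maria (Bb), whose cross gives 1/4 BB : 1/2 Bb : 1/4 bb; conditioning on being pigmented, Daniel is BB with probability 1/3, Bb with probability 2/3.
Summing over parental genotype combinations, P(offspring is albino) = 4/9·1/4 = 1/9.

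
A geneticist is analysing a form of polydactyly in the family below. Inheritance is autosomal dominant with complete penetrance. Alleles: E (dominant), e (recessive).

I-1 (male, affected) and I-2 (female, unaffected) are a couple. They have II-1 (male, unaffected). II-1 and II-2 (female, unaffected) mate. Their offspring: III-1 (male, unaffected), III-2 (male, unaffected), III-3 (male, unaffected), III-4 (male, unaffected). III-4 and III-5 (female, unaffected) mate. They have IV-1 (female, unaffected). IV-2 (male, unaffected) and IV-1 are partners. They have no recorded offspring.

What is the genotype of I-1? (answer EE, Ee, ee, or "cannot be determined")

From phenotype alone, I-1 is EE or Ee.
I-1 is affected so carries E and passed e to II-1 (ee), so I-1 is Ee.

Ee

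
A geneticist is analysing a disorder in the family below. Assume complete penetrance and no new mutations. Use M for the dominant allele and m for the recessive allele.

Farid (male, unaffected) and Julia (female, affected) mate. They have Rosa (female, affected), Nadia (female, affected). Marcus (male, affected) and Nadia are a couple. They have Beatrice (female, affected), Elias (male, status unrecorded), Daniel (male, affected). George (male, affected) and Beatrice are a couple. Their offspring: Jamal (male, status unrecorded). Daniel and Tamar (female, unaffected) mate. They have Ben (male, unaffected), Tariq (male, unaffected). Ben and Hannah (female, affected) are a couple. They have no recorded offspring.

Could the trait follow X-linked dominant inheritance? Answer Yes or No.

A consistent assignment under X-linked dominant exists: Farid X^m Y, Julia X^M X^M, Rosa X^M X^m, Nadia X^M X^m, Marcus X^M Y, Beatrice X^M X^M, Elias X^M Y, Daniel X^M Y, George X^M Y, Tamar X^m X^m, Jamal X^M Y, Ben X^m Y, Tariq X^m Y, Hannah X^M X^M.
In this assignment every recorded phenotype matches its genotype and every non-founder's genotype is obtainable from its parents' genotypes, so the pedigree is consistent.

Yes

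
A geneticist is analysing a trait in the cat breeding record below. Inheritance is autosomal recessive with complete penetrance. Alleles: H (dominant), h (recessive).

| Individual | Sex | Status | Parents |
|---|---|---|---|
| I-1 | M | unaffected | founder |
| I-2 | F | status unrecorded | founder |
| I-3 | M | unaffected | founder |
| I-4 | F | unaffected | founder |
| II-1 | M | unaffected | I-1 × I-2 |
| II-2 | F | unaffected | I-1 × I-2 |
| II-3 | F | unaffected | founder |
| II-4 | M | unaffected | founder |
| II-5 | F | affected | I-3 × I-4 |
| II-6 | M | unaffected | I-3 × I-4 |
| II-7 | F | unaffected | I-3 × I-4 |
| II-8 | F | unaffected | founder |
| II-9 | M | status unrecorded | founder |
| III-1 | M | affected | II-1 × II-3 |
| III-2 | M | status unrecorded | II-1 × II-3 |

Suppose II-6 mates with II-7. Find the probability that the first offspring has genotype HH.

I-3 is unaffected so carries H and passed h to II-5 (hh), so I-3 is Hh.
I-4 is unaffected so carries H and passed h to II-5 (hh), so I-4 is Hh.
II-6 is an unaffected offspring of I-3 (Hh) × I-4 (Hh), whose cross gives 1/4 HH : 1/2 Hh : 1/4 hh; conditioning on being unaffected, II-6 is HH with probability 1/3, Hh with probability 2/3.
II-7 is an unaffected offspring of I-3 (Hh) × I-4 (Hh), whose cross gives 1/4 HH : 1/2 Hh : 1/4 hh; conditioning on being unaffected, II-7 is HH with probability 1/3, Hh with probability 2/3.
Summing over parental genotype combinations, P(offspring has genotype HH) = 1/9·1 + 2/9·1/2 + 2/9·1/2 + 4/9·1/4 = 4/9.

4/9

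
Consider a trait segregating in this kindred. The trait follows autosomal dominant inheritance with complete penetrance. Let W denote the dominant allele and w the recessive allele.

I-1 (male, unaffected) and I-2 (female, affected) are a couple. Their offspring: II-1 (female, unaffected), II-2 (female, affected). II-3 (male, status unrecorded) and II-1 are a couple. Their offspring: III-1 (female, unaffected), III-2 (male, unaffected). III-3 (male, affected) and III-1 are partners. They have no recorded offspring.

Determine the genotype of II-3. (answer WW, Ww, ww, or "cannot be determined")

II-3's phenotype is unrecorded, and no parent or child forces a single allele at both positions; consistent genotype assignments exist with II-3 as Ww or ww.

cannot be determined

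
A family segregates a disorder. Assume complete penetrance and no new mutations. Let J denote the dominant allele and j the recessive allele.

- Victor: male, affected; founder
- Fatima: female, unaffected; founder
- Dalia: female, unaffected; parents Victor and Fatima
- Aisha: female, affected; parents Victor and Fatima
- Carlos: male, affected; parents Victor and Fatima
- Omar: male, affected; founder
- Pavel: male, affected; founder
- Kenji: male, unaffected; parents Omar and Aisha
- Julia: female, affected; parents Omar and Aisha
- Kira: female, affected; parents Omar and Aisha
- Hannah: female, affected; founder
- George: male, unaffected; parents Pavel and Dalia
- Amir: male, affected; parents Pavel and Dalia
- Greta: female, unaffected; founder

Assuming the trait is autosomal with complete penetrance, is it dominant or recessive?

dominant

Omar and Aisha are both affected yet have an unaffected child Kenji. Under a recessive model two affected parents are homozygous and every child would be affected, so the trait cannot be recessive.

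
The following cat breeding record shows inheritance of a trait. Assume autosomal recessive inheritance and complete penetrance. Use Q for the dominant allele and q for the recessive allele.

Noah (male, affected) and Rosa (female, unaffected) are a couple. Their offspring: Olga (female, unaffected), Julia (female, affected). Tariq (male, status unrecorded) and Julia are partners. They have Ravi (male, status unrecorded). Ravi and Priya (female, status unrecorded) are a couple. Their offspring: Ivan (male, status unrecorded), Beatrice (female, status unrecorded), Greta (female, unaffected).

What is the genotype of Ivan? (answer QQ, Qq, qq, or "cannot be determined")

Ivan's phenotype is unrecorded, and no parent or child forces a single allele at both positions; consistent genotype assignments exist with Ivan as QQ or Qq or qq.

cannot be determined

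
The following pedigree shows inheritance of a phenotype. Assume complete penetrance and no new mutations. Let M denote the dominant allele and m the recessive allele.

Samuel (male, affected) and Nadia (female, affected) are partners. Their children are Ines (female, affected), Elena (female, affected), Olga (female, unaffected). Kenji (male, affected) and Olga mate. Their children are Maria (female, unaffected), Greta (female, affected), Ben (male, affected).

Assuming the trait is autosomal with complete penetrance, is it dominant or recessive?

Samuel and Nadia are both affected yet have an unaffected child Olga. Under a recessive model two affected parents are homozygous and every child would be affected, so the trait cannot be recessive.

dominant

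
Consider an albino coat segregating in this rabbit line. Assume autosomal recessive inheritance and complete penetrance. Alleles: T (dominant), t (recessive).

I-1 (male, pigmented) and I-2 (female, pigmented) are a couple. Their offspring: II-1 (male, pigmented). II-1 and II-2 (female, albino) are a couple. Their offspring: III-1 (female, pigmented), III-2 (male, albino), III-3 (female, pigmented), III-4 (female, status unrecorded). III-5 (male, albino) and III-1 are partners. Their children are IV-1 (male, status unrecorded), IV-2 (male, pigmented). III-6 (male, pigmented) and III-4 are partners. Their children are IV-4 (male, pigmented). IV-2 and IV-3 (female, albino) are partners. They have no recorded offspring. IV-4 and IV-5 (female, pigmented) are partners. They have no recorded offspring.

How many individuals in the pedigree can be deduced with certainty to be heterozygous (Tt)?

4

Obligate heterozygotes: II-1 is pigmented so carries T and passed t to III-2 (tt), so II-1 is Tt; III-1 is pigmented so carries T and received t from II-2 (tt), so III-1 is Tt; III-3 is pigmented so carries T and received t from II-2 (tt), so III-3 is Tt; IV-2 is pigmented so carries T and received t from III-5 (tt), so IV-2 is Tt.
Every other individual is either homozygous by phenotype or has at least one consistent homozygous assignment, so the count is 4.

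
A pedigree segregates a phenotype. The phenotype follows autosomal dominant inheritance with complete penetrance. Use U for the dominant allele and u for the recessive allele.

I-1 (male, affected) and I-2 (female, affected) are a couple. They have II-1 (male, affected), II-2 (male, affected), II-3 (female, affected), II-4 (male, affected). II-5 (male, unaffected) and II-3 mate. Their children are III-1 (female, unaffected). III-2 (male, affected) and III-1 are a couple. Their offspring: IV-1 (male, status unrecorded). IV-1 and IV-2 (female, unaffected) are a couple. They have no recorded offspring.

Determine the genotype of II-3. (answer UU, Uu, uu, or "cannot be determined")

From phenotype alone, II-3 is UU or Uu.
II-3 is affected so carries U and passed u to III-1 (uu), so II-3 is Uu.

Uu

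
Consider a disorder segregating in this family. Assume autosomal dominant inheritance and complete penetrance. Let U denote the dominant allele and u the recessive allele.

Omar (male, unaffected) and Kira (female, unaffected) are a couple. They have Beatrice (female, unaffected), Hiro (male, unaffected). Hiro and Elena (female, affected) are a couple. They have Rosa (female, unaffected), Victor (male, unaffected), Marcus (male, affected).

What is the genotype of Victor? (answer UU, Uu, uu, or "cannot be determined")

Victor is unaffected, so Victor is uu.

uu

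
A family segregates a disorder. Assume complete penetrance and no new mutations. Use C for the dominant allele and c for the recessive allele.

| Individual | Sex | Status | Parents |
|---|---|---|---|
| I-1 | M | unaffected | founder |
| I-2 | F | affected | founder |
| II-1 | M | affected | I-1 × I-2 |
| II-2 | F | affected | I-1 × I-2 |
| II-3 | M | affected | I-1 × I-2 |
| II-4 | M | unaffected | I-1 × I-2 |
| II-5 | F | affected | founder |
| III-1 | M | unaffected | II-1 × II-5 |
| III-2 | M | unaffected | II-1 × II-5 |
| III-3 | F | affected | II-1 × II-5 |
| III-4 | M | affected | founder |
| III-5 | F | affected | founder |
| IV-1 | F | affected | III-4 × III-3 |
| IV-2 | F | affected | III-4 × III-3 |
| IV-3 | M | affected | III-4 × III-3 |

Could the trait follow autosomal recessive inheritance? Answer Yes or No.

Under autosomal recessive, III-1 (unaffected, male) cannot arise from II-1 (affected) × II-5 (affected).

No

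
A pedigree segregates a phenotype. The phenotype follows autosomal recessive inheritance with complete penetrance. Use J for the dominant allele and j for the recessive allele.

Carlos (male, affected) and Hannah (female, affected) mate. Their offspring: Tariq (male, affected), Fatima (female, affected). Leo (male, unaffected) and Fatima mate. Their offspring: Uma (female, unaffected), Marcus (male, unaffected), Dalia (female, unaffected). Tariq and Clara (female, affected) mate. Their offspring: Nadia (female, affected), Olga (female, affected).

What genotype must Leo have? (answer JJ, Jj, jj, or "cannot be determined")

Leo's phenotype allows JJ or Jj, and no parent or child forces a single allele at both positions; consistent genotype assignments exist with Leo as JJ or Jj.

cannot be determined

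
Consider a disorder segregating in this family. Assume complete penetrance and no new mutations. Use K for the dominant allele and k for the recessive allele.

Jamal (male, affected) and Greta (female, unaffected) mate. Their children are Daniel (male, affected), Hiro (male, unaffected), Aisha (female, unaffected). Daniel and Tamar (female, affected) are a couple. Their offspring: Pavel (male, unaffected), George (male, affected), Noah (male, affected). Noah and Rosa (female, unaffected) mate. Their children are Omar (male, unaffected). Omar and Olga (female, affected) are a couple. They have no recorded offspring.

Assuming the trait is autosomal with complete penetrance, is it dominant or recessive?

dominant

Daniel and Tamar are both affected yet have an unaffected child Pavel. Under a recessive model two affected parents are homozygous and every child would be affected, so the trait cannot be recessive.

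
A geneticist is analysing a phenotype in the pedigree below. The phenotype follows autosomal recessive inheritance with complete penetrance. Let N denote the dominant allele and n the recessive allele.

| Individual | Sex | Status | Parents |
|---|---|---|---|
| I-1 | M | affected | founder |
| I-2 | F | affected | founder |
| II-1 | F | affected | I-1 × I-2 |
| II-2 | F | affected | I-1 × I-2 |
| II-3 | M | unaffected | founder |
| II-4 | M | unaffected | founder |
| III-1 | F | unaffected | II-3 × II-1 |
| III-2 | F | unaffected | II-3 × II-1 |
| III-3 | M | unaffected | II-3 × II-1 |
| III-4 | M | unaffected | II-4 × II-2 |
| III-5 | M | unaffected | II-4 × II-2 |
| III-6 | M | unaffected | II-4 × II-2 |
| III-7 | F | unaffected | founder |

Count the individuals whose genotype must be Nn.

Obligate heterozygotes: III-1 is unaffected so carries N and received n from II-1 (nn), so III-1 is Nn; III-2 is unaffected so carries N and received n from II-1 (nn), so III-2 is Nn; III-3 is unaffected so carries N and received n from II-1 (nn), so III-3 is Nn; III-4 is unaffected so carries N and received n from II-2 (nn), so III-4 is Nn; III-5 is unaffected so carries N and received n from II-2 (nn), so III-5 is Nn; III-6 is unaffected so carries N and received n from II-2 (nn), so III-6 is Nn.
Every other individual is either homozygous by phenotype or has at least one consistent homozygous assignment, so the count is 6.

6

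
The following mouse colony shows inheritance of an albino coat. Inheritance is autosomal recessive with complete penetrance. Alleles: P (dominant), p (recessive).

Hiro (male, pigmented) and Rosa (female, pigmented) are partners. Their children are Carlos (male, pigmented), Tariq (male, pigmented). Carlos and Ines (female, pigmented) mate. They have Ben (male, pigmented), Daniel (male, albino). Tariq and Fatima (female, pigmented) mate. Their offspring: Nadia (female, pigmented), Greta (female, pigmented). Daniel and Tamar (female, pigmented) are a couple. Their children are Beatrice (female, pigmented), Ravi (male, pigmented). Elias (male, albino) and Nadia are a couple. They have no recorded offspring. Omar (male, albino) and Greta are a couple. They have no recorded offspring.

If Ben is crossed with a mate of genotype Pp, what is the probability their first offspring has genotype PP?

Carlos is pigmented so carries P and passed p to Daniel (pp), so Carlos is Pp.
Ines is pigmented so carries P and passed p to Daniel (pp), so Ines is Pp.
Ben is a pigmented offspring of Carlos (Pp) × Ines (Pp), whose cross gives 1/4 PP : 1/2 Pp : 1/4 pp; conditioning on being pigmented, Ben is PP with probability 1/3, Pp with probability 2/3.
Summing over parental genotype combinations, P(offspring has genotype PP) = 1/3·1/2 + 2/3·1/4 = 1/3.

1/3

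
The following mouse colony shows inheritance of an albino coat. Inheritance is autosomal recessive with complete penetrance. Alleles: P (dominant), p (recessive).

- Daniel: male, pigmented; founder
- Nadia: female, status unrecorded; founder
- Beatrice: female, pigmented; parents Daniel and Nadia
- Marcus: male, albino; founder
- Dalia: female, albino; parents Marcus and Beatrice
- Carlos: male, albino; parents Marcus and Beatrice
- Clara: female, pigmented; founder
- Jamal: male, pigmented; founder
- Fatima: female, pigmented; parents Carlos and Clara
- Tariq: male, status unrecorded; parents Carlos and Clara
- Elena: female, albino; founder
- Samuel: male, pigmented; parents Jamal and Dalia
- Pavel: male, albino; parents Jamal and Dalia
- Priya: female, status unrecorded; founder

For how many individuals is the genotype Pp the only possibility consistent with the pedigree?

Obligate heterozygotes: Beatrice is pigmented so carries P and passed p to Dalia (pp), so Beatrice is Pp; Jamal is pigmented so carries P and passed p to Pavel (pp), so Jamal is Pp; Fatima is pigmented so carries P and received p from Carlos (pp), so Fatima is Pp; Samuel is pigmented so carries P and received p from Dalia (pp), so Samuel is Pp.
Every other individual is either homozygous by phenotype or has at least one consistent homozygous assignment, so the count is 4.

4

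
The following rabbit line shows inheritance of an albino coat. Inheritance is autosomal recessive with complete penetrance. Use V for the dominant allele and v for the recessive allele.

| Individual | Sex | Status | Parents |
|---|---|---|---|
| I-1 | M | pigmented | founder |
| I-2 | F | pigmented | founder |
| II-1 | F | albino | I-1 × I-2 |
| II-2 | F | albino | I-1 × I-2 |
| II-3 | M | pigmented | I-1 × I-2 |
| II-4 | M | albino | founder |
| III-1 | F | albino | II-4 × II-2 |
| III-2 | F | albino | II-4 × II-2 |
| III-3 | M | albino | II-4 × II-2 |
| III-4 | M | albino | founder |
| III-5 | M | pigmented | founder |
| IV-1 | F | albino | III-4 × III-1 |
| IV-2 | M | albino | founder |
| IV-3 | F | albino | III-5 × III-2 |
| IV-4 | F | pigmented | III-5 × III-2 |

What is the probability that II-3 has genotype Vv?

2/3

I-1 is pigmented so carries V and passed v to II-1 (vv), so I-1 is Vv.
I-2 is pigmented so carries V and passed v to II-1 (vv), so I-2 is Vv.
Their cross gives offspring ratios 1/4 VV : 1/2 Vv : 1/4 vv. Conditioning on II-3 being pigmented, P(Vv) = 1/2 / 3/4 = 2/3.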